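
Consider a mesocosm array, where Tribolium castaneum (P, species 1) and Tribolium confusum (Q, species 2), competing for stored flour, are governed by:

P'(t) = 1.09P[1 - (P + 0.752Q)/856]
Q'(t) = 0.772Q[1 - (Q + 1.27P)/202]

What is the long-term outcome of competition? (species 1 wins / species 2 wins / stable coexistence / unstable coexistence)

species 1 excludes species 2

Compare the nullcline intercepts: K1/α12 = 856/0.752 = 1140 > K2 = 202; K2/α21 = 202/1.27 = 159 < K1 = 856.
Since the inequalities point opposite ways, species 1 can invade but species 2 cannot.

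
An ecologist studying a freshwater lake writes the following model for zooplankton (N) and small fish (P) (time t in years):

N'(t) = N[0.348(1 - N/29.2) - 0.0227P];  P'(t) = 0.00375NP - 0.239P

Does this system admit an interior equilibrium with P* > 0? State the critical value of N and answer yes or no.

Threshold N = 63.7; K < 63.7, so no, the predator goes extinct.

The predator equation gives dP/dt > 0 only when N > 0.239/0.00375 = 63.7.
Without the predator, N → K = 29.2. Since 29.2 < 63.7, the predator cannot invade.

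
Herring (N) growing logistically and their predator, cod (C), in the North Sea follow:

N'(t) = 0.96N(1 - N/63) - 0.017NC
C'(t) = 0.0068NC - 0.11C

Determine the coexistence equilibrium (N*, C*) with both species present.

From dC/dt = 0 with C > 0: 0.0068N* = 0.11, so N* = 16.2.
Substitute into dN/dt = 0: 0.96(1 - 16.2/63) = 0.017C*.
The bracket is 0.743, giving C* = 0.714/0.017 = 42.

N* ≈ 16.2, C* ≈ 42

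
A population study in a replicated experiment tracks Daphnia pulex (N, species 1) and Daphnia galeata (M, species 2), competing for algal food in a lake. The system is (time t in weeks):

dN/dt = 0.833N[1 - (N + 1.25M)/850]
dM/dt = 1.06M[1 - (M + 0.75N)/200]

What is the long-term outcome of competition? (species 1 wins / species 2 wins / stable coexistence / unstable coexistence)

species 1 excludes species 2

Compare the nullcline intercepts: K1/α12 = 850/1.25 = 680 > K2 = 200; K2/α21 = 200/0.75 = 267 < K1 = 850.
Since the inequalities point opposite ways, species 1 can invade but species 2 cannot.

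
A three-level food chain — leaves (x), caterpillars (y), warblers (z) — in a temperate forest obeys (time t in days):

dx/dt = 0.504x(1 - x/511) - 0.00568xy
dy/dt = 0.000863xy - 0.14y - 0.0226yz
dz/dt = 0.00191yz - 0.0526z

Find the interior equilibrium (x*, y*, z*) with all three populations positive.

From dz/dt = 0: 0.00191y* = 0.0526, so y* = 27.5.
From dx/dt = 0: 0.504(1 - x*/511) = 0.00568·27.5, giving x* = 511·(1 - 0.31) = 352.
From dy/dt = 0: 0.000863·352 - 0.14 = 0.0226z*, so z* = 0.164/0.0226 = 7.26.

x* ≈ 352, y* ≈ 27.5, z* ≈ 7.26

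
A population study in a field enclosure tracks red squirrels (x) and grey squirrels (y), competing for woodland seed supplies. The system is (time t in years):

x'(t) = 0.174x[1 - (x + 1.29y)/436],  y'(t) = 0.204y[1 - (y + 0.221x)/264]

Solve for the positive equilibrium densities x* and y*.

Setting both brackets to zero gives the nullclines x + 1.29y = 436 and 0.221x + y = 264.
Substituting y = 264 - 0.221x into the first: x(1 - 1.29·0.221) = 436 - 1.29·264.
So x* = 95.4/0.715 = 133, and then y* = 264 - 0.221·133 = 234.

x* ≈ 133, y* ≈ 234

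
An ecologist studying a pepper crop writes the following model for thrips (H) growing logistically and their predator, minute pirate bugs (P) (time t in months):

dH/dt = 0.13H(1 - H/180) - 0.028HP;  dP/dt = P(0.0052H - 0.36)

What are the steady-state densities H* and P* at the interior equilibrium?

H* ≈ 69.2, P* ≈ 2.86

From dP/dt = 0 with P > 0: 0.0052H* = 0.36, so H* = 69.2.
Substitute into dH/dt = 0: 0.13(1 - 69.2/180) = 0.028P*.
The bracket is 0.615, giving P* = 0.08/0.028 = 2.86.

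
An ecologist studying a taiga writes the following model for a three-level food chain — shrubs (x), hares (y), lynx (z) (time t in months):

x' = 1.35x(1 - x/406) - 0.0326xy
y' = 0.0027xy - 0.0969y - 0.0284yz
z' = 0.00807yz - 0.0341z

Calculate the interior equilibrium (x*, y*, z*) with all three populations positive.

From dz/dt = 0: 0.00807y* = 0.0341, so y* = 4.23.
From dx/dt = 0: 1.35(1 - x*/406) = 0.0326·4.23, giving x* = 406·(1 - 0.102) = 365.
From dy/dt = 0: 0.0027·365 - 0.0969 = 0.0284z*, so z* = 0.887/0.0284 = 31.2.

x* ≈ 365, y* ≈ 4.23, z* ≈ 31.2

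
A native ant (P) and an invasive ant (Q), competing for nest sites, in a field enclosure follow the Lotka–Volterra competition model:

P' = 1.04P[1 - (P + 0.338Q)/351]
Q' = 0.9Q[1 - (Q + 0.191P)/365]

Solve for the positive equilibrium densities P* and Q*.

Setting both brackets to zero gives the nullclines P + 0.338Q = 351 and 0.191P + Q = 365.
Substituting Q = 365 - 0.191P into the first: P(1 - 0.338·0.191) = 351 - 0.338·365.
So P* = 228/0.935 = 243, and then Q* = 365 - 0.191·243 = 319.

P* ≈ 243, Q* ≈ 319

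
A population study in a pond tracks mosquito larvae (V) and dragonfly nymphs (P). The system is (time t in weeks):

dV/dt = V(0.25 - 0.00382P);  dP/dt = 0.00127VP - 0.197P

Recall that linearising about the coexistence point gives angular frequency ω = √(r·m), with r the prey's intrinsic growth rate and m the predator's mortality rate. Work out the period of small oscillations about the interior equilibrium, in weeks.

T ≈ 28.3 weeks

Here r = 0.25 and m = 0.197, so r·m = 0.0493.
ω = √0.0493 = 0.222 per week, hence T = 2π/ω ≈ 28.3 weeks.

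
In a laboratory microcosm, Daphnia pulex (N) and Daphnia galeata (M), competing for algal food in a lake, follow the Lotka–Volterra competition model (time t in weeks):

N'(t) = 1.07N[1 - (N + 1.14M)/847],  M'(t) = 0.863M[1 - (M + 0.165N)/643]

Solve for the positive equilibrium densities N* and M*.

N* ≈ 140, M* ≈ 620

Setting both brackets to zero gives the nullclines N + 1.14M = 847 and 0.165N + M = 643.
Substituting M = 643 - 0.165N into the first: N(1 - 1.14·0.165) = 847 - 1.14·643.
So N* = 114/0.812 = 140, and then M* = 643 - 0.165·140 = 620.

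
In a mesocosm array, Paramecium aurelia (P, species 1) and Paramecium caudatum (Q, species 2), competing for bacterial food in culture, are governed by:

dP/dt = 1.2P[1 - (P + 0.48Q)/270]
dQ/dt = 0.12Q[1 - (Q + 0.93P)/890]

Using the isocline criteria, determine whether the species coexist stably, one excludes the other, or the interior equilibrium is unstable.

Compare the nullcline intercepts: K1/α12 = 270/0.48 = 562 < K2 = 890; K2/α21 = 890/0.93 = 957 > K1 = 270.
Since the inequalities point opposite ways, species 2 can invade but species 1 cannot.

species 2 excludes species 1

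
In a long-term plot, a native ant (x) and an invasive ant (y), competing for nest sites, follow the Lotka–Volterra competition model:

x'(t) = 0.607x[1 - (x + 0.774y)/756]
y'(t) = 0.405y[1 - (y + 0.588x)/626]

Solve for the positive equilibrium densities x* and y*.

x* ≈ 498, y* ≈ 333

Setting both brackets to zero gives the nullclines x + 0.774y = 756 and 0.588x + y = 626.
Substituting y = 626 - 0.588x into the first: x(1 - 0.774·0.588) = 756 - 0.774·626.
So x* = 271/0.545 = 498, and then y* = 626 - 0.588·498 = 333.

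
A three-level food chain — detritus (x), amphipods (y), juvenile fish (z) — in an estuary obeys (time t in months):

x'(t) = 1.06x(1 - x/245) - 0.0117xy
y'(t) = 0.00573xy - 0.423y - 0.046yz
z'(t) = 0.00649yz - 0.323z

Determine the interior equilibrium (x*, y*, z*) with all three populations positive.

From dz/dt = 0: 0.00649y* = 0.323, so y* = 49.8.
From dx/dt = 0: 1.06(1 - x*/245) = 0.0117·49.8, giving x* = 245·(1 - 0.549) = 110.
From dy/dt = 0: 0.00573·110 - 0.423 = 0.046z*, so z* = 0.21/0.046 = 4.56.

x* ≈ 110, y* ≈ 49.8, z* ≈ 4.56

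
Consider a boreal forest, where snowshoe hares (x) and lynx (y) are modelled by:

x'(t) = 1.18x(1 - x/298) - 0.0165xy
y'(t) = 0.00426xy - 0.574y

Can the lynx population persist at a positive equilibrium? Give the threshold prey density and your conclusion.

Threshold x = 135; K > 135, so yes, the predator persists.

The predator equation gives dy/dt > 0 only when x > 0.574/0.00426 = 135.
Without the predator, x → K = 298. Since 298 > 135, the predator can invade and persist.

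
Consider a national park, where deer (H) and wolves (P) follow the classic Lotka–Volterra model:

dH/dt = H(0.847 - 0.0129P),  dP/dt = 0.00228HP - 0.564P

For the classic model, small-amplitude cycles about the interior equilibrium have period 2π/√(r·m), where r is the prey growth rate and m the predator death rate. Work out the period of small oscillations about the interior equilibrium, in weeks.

Here r = 0.847 and m = 0.564, so r·m = 0.478.
ω = √0.478 = 0.691 per week, hence T = 2π/ω ≈ 9.09 weeks.

T ≈ 9.09 weeks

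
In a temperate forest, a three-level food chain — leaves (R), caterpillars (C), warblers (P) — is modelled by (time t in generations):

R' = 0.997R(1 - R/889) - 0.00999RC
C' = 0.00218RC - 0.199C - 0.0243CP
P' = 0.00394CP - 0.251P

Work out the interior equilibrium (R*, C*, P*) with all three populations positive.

R* ≈ 322, C* ≈ 63.7, P* ≈ 20.7

From dP/dt = 0: 0.00394C* = 0.251, so C* = 63.7.
From dR/dt = 0: 0.997(1 - R*/889) = 0.00999·63.7, giving R* = 889·(1 - 0.638) = 322.
From dC/dt = 0: 0.00218·322 - 0.199 = 0.0243P*, so P* = 0.502/0.0243 = 20.7.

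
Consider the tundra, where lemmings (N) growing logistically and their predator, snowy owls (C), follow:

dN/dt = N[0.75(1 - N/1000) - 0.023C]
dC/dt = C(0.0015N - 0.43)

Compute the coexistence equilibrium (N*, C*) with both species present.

N* ≈ 287, C* ≈ 23.3

From dC/dt = 0 with C > 0: 0.0015N* = 0.43, so N* = 287.
Substitute into dN/dt = 0: 0.75(1 - 287/1000) = 0.023C*.
The bracket is 0.713, giving C* = 0.535/0.023 = 23.3.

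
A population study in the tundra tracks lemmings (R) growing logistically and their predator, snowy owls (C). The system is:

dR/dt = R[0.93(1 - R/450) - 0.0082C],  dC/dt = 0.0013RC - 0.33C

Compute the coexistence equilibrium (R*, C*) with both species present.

From dC/dt = 0 with C > 0: 0.0013R* = 0.33, so R* = 254.
Substitute into dR/dt = 0: 0.93(1 - 254/450) = 0.0082C*.
The bracket is 0.436, giving C* = 0.405/0.0082 = 49.4.

R* ≈ 254, C* ≈ 49.4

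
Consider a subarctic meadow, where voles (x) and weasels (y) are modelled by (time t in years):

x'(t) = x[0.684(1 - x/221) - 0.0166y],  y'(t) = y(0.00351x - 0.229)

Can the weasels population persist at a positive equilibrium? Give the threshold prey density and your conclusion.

Threshold x = 65.2; K > 65.2, so yes, the predator persists.

The predator equation gives dy/dt > 0 only when x > 0.229/0.00351 = 65.2.
Without the predator, x → K = 221. Since 221 > 65.2, the predator can invade and persist.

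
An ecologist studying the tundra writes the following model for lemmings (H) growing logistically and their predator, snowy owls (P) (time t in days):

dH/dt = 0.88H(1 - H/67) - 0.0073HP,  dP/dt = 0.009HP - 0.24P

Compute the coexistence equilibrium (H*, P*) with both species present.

From dP/dt = 0 with P > 0: 0.009H* = 0.24, so H* = 26.7.
Substitute into dH/dt = 0: 0.88(1 - 26.7/67) = 0.0073P*.
The bracket is 0.602, giving P* = 0.53/0.0073 = 72.6.

H* ≈ 26.7, P* ≈ 72.6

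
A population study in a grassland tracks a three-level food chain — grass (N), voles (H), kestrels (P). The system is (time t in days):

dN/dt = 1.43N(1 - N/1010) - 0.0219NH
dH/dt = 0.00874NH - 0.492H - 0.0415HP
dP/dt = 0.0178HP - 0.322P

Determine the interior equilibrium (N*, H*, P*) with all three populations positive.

N* ≈ 730, H* ≈ 18.1, P* ≈ 142

From dP/dt = 0: 0.0178H* = 0.322, so H* = 18.1.
From dN/dt = 0: 1.43(1 - N*/1010) = 0.0219·18.1, giving N* = 1010·(1 - 0.277) = 730.
From dH/dt = 0: 0.00874·730 - 0.492 = 0.0415P*, so P* = 5.89/0.0415 = 142.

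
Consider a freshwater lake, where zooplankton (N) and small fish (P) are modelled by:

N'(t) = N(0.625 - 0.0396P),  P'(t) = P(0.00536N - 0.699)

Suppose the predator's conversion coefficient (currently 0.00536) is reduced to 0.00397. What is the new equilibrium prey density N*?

N* ≈ 176

At the interior fixed point, setting dP/dt = 0 with P > 0 fixes N* = (predator death rate)/(NP coefficient) — independent of the other coefficients.
With the change, N* = 0.699/0.00397 = 176; it rises from 130.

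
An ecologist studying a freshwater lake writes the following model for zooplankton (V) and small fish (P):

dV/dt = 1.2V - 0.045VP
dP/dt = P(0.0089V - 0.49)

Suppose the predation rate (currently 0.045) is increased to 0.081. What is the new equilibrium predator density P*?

At the interior fixed point, setting dV/dt = 0 with V > 0 fixes P* = (prey growth rate)/(VP coefficient) — independent of the other coefficients.
With the change, P* = 1.2/0.081 = 14.8; it falls from 26.7.

P* ≈ 14.8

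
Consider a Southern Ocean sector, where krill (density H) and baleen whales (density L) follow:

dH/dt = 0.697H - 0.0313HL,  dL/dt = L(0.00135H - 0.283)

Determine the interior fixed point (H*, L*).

H* ≈ 210, L* ≈ 22.3

Set dL/dt = 0 with L > 0: 0.00135H - 0.283 = 0, so H* = 0.283/0.00135 = 210.
Set dH/dt = 0 with H > 0: 0.697 - 0.0313L = 0, so L* = 0.697/0.0313 = 22.3.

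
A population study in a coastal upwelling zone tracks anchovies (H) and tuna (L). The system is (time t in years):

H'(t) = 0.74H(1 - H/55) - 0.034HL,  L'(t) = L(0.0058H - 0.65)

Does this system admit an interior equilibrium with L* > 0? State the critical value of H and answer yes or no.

The predator equation gives dL/dt > 0 only when H > 0.65/0.0058 = 112.
Without the predator, H → K = 55. Since 55 < 112, the predator cannot invade.

Threshold H = 112; K < 112, so no, the predator goes extinct.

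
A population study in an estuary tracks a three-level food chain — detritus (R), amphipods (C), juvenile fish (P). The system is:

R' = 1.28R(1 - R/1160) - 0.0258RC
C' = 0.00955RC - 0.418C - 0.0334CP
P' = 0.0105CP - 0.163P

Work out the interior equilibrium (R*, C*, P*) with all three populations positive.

R* ≈ 797, C* ≈ 15.5, P* ≈ 215

From dP/dt = 0: 0.0105C* = 0.163, so C* = 15.5.
From dR/dt = 0: 1.28(1 - R*/1160) = 0.0258·15.5, giving R* = 1160·(1 - 0.313) = 797.
From dC/dt = 0: 0.00955·797 - 0.418 = 0.0334P*, so P* = 7.19/0.0334 = 215.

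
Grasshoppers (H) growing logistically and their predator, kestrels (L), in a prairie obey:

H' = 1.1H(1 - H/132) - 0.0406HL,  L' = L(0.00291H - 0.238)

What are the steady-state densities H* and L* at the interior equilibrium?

From dL/dt = 0 with L > 0: 0.00291H* = 0.238, so H* = 81.8.
Substitute into dH/dt = 0: 1.1(1 - 81.8/132) = 0.0406L*.
The bracket is 0.38, giving L* = 0.418/0.0406 = 10.3.

H* ≈ 81.8, L* ≈ 10.3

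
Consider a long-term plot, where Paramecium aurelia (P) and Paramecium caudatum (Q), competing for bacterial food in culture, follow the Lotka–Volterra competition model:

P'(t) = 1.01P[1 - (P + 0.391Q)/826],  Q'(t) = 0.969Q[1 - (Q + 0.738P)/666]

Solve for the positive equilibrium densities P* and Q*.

P* ≈ 795, Q* ≈ 79.3

Setting both brackets to zero gives the nullclines P + 0.391Q = 826 and 0.738P + Q = 666.
Substituting Q = 666 - 0.738P into the first: P(1 - 0.391·0.738) = 826 - 0.391·666.
So P* = 566/0.711 = 795, and then Q* = 666 - 0.738·795 = 79.3.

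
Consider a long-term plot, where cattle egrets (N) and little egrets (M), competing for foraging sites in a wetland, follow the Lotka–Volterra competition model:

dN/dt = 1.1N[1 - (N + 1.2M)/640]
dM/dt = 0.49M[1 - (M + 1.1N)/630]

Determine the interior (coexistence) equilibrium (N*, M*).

Setting both brackets to zero gives the nullclines N + 1.2M = 640 and 1.1N + M = 630.
Substituting M = 630 - 1.1N into the first: N(1 - 1.2·1.1) = 640 - 1.2·630.
So N* = -116/-0.32 = 362, and then M* = 630 - 1.1·362 = 231.

N* ≈ 362, M* ≈ 231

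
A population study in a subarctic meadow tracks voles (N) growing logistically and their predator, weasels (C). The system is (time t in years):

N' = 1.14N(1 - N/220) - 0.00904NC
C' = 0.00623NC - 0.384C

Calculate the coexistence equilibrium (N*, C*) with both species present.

N* ≈ 61.6, C* ≈ 90.8

From dC/dt = 0 with C > 0: 0.00623N* = 0.384, so N* = 61.6.
Substitute into dN/dt = 0: 1.14(1 - 61.6/220) = 0.00904C*.
The bracket is 0.72, giving C* = 0.821/0.00904 = 90.8.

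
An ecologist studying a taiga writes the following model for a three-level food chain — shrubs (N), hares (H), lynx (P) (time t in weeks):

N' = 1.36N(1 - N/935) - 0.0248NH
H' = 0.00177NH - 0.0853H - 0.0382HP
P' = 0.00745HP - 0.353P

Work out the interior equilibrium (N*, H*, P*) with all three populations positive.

From dP/dt = 0: 0.00745H* = 0.353, so H* = 47.4.
From dN/dt = 0: 1.36(1 - N*/935) = 0.0248·47.4, giving N* = 935·(1 - 0.864) = 127.
From dH/dt = 0: 0.00177·127 - 0.0853 = 0.0382P*, so P* = 0.14/0.0382 = 3.66.

N* ≈ 127, H* ≈ 47.4, P* ≈ 3.66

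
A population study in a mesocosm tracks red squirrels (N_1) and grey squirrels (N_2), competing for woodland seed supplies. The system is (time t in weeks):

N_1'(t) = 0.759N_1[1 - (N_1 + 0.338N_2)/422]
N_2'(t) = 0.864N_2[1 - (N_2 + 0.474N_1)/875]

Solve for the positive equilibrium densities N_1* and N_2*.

N_1* ≈ 150, N_2* ≈ 804

Setting both brackets to zero gives the nullclines N_1 + 0.338N_2 = 422 and 0.474N_1 + N_2 = 875.
Substituting N_2 = 875 - 0.474N_1 into the first: N_1(1 - 0.338·0.474) = 422 - 0.338·875.
So N_1* = 126/0.84 = 150, and then N_2* = 875 - 0.474·150 = 804.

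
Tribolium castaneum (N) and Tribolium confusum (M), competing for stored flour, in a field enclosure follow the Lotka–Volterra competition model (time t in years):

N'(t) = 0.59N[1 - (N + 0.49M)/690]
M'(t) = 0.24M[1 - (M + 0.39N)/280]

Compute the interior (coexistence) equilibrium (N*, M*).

N* ≈ 683, M* ≈ 13.5

Setting both brackets to zero gives the nullclines N + 0.49M = 690 and 0.39N + M = 280.
Substituting M = 280 - 0.39N into the first: N(1 - 0.49·0.39) = 690 - 0.49·280.
So N* = 553/0.809 = 683, and then M* = 280 - 0.39·683 = 13.5.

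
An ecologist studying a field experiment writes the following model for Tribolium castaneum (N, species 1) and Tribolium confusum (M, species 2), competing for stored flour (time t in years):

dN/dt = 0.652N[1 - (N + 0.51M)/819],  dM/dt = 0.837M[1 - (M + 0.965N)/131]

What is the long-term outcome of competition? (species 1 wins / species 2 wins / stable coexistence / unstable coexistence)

Compare the nullcline intercepts: K1/α12 = 819/0.51 = 1610 > K2 = 131; K2/α21 = 131/0.965 = 136 < K1 = 819.
Since the inequalities point opposite ways, species 1 can invade but species 2 cannot.

species 1 excludes species 2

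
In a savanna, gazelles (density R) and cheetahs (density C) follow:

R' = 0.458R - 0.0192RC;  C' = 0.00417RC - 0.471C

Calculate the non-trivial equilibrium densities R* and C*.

R* ≈ 113, C* ≈ 23.9

Set dC/dt = 0 with C > 0: 0.00417R - 0.471 = 0, so R* = 0.471/0.00417 = 113.
Set dR/dt = 0 with R > 0: 0.458 - 0.0192C = 0, so C* = 0.458/0.0192 = 23.9.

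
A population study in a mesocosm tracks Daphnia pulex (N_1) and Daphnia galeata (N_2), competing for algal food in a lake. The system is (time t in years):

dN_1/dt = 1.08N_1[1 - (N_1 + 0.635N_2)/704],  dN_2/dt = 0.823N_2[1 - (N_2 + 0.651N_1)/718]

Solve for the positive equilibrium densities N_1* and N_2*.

N_1* ≈ 423, N_2* ≈ 443

Setting both brackets to zero gives the nullclines N_1 + 0.635N_2 = 704 and 0.651N_1 + N_2 = 718.
Substituting N_2 = 718 - 0.651N_1 into the first: N_1(1 - 0.635·0.651) = 704 - 0.635·718.
So N_1* = 248/0.587 = 423, and then N_2* = 718 - 0.651·423 = 443.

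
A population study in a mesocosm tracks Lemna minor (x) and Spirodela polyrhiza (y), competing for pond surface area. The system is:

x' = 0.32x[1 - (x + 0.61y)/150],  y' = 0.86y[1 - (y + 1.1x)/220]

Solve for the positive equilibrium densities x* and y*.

Setting both brackets to zero gives the nullclines x + 0.61y = 150 and 1.1x + y = 220.
Substituting y = 220 - 1.1x into the first: x(1 - 0.61·1.1) = 150 - 0.61·220.
So x* = 15.8/0.329 = 48, and then y* = 220 - 1.1·48 = 167.

x* ≈ 48, y* ≈ 167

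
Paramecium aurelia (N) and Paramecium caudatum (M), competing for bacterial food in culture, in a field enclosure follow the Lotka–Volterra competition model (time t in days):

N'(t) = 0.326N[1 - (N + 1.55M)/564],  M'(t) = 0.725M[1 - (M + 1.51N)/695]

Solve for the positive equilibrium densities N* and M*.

Setting both brackets to zero gives the nullclines N + 1.55M = 564 and 1.51N + M = 695.
Substituting M = 695 - 1.51N into the first: N(1 - 1.55·1.51) = 564 - 1.55·695.
So N* = -513/-1.34 = 383, and then M* = 695 - 1.51·383 = 117.

N* ≈ 383, M* ≈ 117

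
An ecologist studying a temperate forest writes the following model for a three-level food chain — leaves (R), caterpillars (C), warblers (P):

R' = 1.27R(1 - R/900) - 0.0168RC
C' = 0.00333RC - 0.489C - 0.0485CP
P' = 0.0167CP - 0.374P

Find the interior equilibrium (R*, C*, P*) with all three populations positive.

From dP/dt = 0: 0.0167C* = 0.374, so C* = 22.4.
From dR/dt = 0: 1.27(1 - R*/900) = 0.0168·22.4, giving R* = 900·(1 - 0.296) = 633.
From dC/dt = 0: 0.00333·633 - 0.489 = 0.0485P*, so P* = 1.62/0.0485 = 33.4.

R* ≈ 633, C* ≈ 22.4, P* ≈ 33.4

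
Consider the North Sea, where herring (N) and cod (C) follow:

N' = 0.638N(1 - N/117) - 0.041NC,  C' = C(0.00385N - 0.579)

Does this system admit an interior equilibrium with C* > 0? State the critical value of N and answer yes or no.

The predator equation gives dC/dt > 0 only when N > 0.579/0.00385 = 150.
Without the predator, N → K = 117. Since 117 < 150, the predator cannot invade.

Threshold N = 150; K < 150, so no, the predator goes extinct.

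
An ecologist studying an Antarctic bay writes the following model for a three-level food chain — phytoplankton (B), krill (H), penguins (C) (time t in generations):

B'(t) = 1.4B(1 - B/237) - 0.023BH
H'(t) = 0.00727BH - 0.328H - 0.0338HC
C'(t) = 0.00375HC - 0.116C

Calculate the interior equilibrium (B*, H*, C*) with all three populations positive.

From dC/dt = 0: 0.00375H* = 0.116, so H* = 30.9.
From dB/dt = 0: 1.4(1 - B*/237) = 0.023·30.9, giving B* = 237·(1 - 0.508) = 117.
From dH/dt = 0: 0.00727·117 - 0.328 = 0.0338C*, so C* = 0.519/0.0338 = 15.4.

B* ≈ 117, H* ≈ 30.9, C* ≈ 15.4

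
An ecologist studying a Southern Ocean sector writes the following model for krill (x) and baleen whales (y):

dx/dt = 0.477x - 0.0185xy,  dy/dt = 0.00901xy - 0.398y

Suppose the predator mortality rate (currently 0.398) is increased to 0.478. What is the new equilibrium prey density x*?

At the interior fixed point, setting dy/dt = 0 with y > 0 fixes x* = (predator death rate)/(xy coefficient) — independent of the other coefficients.
With the change, x* = 0.478/0.00901 = 53.1; it rises from 44.2.

x* ≈ 53.1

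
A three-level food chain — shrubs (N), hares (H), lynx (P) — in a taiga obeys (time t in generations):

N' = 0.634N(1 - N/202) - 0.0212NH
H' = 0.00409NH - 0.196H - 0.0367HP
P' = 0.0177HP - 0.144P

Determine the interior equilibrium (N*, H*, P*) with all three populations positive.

From dP/dt = 0: 0.0177H* = 0.144, so H* = 8.14.
From dN/dt = 0: 0.634(1 - N*/202) = 0.0212·8.14, giving N* = 202·(1 - 0.272) = 147.
From dH/dt = 0: 0.00409·147 - 0.196 = 0.0367P*, so P* = 0.405/0.0367 = 11.

N* ≈ 147, H* ≈ 8.14, P* ≈ 11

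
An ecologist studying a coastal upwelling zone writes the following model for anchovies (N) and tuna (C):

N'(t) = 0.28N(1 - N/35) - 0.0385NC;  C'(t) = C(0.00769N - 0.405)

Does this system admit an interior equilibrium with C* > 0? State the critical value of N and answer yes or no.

Threshold N = 52.7; K < 52.7, so no, the predator goes extinct.

The predator equation gives dC/dt > 0 only when N > 0.405/0.00769 = 52.7.
Without the predator, N → K = 35. Since 35 < 52.7, the predator cannot invade.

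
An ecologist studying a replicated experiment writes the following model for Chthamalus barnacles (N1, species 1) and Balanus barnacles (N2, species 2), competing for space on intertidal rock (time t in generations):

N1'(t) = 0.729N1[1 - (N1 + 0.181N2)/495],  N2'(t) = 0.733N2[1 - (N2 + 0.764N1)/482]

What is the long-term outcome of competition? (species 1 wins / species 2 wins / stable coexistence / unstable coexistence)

stable coexistence

Compare the nullcline intercepts: K1/α12 = 495/0.181 = 2730 > K2 = 482; K2/α21 = 482/0.764 = 631 > K1 = 495.
Since both inequalities hold, each species can invade when rare, so the interior equilibrium is stable.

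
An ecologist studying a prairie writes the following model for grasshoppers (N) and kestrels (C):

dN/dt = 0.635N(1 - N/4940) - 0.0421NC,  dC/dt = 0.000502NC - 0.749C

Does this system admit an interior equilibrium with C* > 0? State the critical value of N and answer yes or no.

The predator equation gives dC/dt > 0 only when N > 0.749/0.000502 = 1490.
Without the predator, N → K = 4940. Since 4940 > 1490, the predator can invade and persist.

Threshold N = 1490; K > 1490, so yes, the predator persists.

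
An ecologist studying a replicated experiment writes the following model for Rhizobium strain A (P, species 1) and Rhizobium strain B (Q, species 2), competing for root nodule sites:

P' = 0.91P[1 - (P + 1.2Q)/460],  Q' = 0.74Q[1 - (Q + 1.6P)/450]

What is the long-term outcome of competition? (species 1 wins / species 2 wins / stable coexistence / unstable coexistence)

unstable coexistence (outcome depends on initial conditions)

Compare the nullcline intercepts: K1/α12 = 460/1.2 = 383 < K2 = 450; K2/α21 = 450/1.6 = 281 < K1 = 460.
Since both are reversed, neither can invade when rare; the interior point is a saddle.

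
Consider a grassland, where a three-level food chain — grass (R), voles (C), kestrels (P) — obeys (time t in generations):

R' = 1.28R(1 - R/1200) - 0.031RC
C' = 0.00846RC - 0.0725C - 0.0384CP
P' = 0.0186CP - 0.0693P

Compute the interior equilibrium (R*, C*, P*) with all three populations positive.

R* ≈ 1090, C* ≈ 3.73, P* ≈ 239

From dP/dt = 0: 0.0186C* = 0.0693, so C* = 3.73.
From dR/dt = 0: 1.28(1 - R*/1200) = 0.031·3.73, giving R* = 1200·(1 - 0.0902) = 1090.
From dC/dt = 0: 0.00846·1090 - 0.0725 = 0.0384P*, so P* = 9.16/0.0384 = 239.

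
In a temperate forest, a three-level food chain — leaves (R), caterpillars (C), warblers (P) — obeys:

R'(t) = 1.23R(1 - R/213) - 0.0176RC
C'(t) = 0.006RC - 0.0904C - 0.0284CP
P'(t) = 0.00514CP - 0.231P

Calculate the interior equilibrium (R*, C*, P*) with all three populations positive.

R* ≈ 76, C* ≈ 44.9, P* ≈ 12.9

From dP/dt = 0: 0.00514C* = 0.231, so C* = 44.9.
From dR/dt = 0: 1.23(1 - R*/213) = 0.0176·44.9, giving R* = 213·(1 - 0.643) = 76.
From dC/dt = 0: 0.006·76 - 0.0904 = 0.0284P*, so P* = 0.366/0.0284 = 12.9.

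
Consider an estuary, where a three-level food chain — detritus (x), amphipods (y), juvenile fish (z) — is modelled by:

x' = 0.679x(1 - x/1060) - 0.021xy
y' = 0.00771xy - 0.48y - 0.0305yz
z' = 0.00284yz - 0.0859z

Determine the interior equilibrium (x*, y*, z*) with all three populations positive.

x* ≈ 68.4, y* ≈ 30.2, z* ≈ 1.56

From dz/dt = 0: 0.00284y* = 0.0859, so y* = 30.2.
From dx/dt = 0: 0.679(1 - x*/1060) = 0.021·30.2, giving x* = 1060·(1 - 0.935) = 68.4.
From dy/dt = 0: 0.00771·68.4 - 0.48 = 0.0305z*, so z* = 0.0475/0.0305 = 1.56.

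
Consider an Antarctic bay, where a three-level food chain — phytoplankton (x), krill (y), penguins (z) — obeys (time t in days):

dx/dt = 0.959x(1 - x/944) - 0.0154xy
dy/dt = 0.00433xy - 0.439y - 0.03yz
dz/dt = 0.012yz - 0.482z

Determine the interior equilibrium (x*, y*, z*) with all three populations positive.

x* ≈ 335, y* ≈ 40.2, z* ≈ 33.7

From dz/dt = 0: 0.012y* = 0.482, so y* = 40.2.
From dx/dt = 0: 0.959(1 - x*/944) = 0.0154·40.2, giving x* = 944·(1 - 0.645) = 335.
From dy/dt = 0: 0.00433·335 - 0.439 = 0.03z*, so z* = 1.01/0.03 = 33.7.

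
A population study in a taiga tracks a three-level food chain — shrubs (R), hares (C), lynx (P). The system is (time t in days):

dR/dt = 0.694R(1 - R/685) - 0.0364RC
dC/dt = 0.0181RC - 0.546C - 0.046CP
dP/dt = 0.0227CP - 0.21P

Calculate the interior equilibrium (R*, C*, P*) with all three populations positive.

From dP/dt = 0: 0.0227C* = 0.21, so C* = 9.25.
From dR/dt = 0: 0.694(1 - R*/685) = 0.0364·9.25, giving R* = 685·(1 - 0.485) = 353.
From dC/dt = 0: 0.0181·353 - 0.546 = 0.046P*, so P* = 5.84/0.046 = 127.

R* ≈ 353, C* ≈ 9.25, P* ≈ 127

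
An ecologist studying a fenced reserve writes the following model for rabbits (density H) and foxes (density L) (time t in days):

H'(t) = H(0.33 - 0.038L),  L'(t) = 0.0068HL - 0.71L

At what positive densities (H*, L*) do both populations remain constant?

Set dL/dt = 0 with L > 0: 0.0068H - 0.71 = 0, so H* = 0.71/0.0068 = 104.
Set dH/dt = 0 with H > 0: 0.33 - 0.038L = 0, so L* = 0.33/0.038 = 8.68.

H* ≈ 104, L* ≈ 8.68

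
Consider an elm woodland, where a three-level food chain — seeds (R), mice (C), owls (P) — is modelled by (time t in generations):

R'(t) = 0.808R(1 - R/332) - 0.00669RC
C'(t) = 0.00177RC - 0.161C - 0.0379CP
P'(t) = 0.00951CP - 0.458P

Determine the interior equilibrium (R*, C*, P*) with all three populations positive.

R* ≈ 200, C* ≈ 48.2, P* ≈ 5.07

From dP/dt = 0: 0.00951C* = 0.458, so C* = 48.2.
From dR/dt = 0: 0.808(1 - R*/332) = 0.00669·48.2, giving R* = 332·(1 - 0.399) = 200.
From dC/dt = 0: 0.00177·200 - 0.161 = 0.0379P*, so P* = 0.192/0.0379 = 5.07.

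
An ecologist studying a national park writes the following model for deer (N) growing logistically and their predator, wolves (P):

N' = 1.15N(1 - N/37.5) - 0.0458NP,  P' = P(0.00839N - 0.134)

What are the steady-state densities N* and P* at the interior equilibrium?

From dP/dt = 0 with P > 0: 0.00839N* = 0.134, so N* = 16.
Substitute into dN/dt = 0: 1.15(1 - 16/37.5) = 0.0458P*.
The bracket is 0.574, giving P* = 0.66/0.0458 = 14.4.

N* ≈ 16, P* ≈ 14.4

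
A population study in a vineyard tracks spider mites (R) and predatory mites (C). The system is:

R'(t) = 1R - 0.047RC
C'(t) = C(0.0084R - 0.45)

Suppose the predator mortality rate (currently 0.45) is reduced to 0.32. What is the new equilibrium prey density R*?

R* ≈ 38.1

At the interior fixed point, setting dC/dt = 0 with C > 0 fixes R* = (predator death rate)/(RC coefficient) — independent of the other coefficients.
With the change, R* = 0.32/0.0084 = 38.1; it falls from 53.6.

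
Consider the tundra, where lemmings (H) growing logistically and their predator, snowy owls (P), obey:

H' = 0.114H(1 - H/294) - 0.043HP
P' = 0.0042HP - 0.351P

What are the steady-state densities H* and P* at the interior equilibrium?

H* ≈ 83.6, P* ≈ 1.9

From dP/dt = 0 with P > 0: 0.0042H* = 0.351, so H* = 83.6.
Substitute into dH/dt = 0: 0.114(1 - 83.6/294) = 0.043P*.
The bracket is 0.716, giving P* = 0.0816/0.043 = 1.9.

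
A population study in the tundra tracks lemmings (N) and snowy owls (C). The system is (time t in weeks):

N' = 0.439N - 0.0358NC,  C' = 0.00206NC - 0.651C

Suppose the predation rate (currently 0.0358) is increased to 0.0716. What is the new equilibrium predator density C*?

At the interior fixed point, setting dN/dt = 0 with N > 0 fixes C* = (prey growth rate)/(NC coefficient) — independent of the other coefficients.
With the change, C* = 0.439/0.0716 = 6.13; it falls from 12.3.

C* ≈ 6.13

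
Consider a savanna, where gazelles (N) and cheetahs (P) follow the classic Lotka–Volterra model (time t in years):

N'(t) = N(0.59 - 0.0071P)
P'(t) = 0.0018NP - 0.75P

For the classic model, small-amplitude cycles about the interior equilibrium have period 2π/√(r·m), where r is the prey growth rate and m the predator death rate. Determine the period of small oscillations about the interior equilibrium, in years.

T ≈ 9.45 years

Here r = 0.59 and m = 0.75, so r·m = 0.443.
ω = √0.443 = 0.665 per year, hence T = 2π/ω ≈ 9.45 years.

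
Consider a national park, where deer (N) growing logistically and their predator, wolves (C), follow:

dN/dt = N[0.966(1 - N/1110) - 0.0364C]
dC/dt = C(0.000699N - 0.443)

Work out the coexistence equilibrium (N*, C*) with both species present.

N* ≈ 634, C* ≈ 11.4

From dC/dt = 0 with C > 0: 0.000699N* = 0.443, so N* = 634.
Substitute into dN/dt = 0: 0.966(1 - 634/1110) = 0.0364C*.
The bracket is 0.429, giving C* = 0.414/0.0364 = 11.4.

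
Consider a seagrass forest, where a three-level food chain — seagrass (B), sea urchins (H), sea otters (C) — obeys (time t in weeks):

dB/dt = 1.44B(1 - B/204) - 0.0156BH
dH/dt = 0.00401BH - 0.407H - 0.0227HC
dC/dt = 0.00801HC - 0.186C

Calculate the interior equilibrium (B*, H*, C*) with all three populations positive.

From dC/dt = 0: 0.00801H* = 0.186, so H* = 23.2.
From dB/dt = 0: 1.44(1 - B*/204) = 0.0156·23.2, giving B* = 204·(1 - 0.252) = 153.
From dH/dt = 0: 0.00401·153 - 0.407 = 0.0227C*, so C* = 0.205/0.0227 = 9.04.

B* ≈ 153, H* ≈ 23.2, C* ≈ 9.04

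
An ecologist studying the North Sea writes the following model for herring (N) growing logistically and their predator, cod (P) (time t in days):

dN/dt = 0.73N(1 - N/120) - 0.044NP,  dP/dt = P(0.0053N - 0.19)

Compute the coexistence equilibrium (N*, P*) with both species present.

From dP/dt = 0 with P > 0: 0.0053N* = 0.19, so N* = 35.8.
Substitute into dN/dt = 0: 0.73(1 - 35.8/120) = 0.044P*.
The bracket is 0.701, giving P* = 0.512/0.044 = 11.6.

N* ≈ 35.8, P* ≈ 11.6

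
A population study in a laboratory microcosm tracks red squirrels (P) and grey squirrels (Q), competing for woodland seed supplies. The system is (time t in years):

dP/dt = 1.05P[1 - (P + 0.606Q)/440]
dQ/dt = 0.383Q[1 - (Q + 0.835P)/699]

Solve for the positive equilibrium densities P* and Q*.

Setting both brackets to zero gives the nullclines P + 0.606Q = 440 and 0.835P + Q = 699.
Substituting Q = 699 - 0.835P into the first: P(1 - 0.606·0.835) = 440 - 0.606·699.
So P* = 16.4/0.494 = 33.2, and then Q* = 699 - 0.835·33.2 = 671.

P* ≈ 33.2, Q* ≈ 671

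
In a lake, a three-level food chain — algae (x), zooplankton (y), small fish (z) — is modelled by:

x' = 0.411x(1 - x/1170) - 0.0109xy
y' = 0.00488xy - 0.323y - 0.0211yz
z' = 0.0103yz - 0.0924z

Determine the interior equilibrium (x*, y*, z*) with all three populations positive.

x* ≈ 892, y* ≈ 8.97, z* ≈ 191

From dz/dt = 0: 0.0103y* = 0.0924, so y* = 8.97.
From dx/dt = 0: 0.411(1 - x*/1170) = 0.0109·8.97, giving x* = 1170·(1 - 0.238) = 892.
From dy/dt = 0: 0.00488·892 - 0.323 = 0.0211z*, so z* = 4.03/0.0211 = 191.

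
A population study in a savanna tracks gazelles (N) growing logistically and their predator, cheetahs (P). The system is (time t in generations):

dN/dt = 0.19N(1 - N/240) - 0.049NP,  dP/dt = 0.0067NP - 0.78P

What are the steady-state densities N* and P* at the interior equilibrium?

From dP/dt = 0 with P > 0: 0.0067N* = 0.78, so N* = 116.
Substitute into dN/dt = 0: 0.19(1 - 116/240) = 0.049P*.
The bracket is 0.515, giving P* = 0.0978/0.049 = 2.

N* ≈ 116, P* ≈ 2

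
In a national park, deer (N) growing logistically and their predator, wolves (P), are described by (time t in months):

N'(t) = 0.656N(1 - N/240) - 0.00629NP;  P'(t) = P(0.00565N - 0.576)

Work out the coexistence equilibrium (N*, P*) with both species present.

From dP/dt = 0 with P > 0: 0.00565N* = 0.576, so N* = 102.
Substitute into dN/dt = 0: 0.656(1 - 102/240) = 0.00629P*.
The bracket is 0.575, giving P* = 0.377/0.00629 = 60.

N* ≈ 102, P* ≈ 60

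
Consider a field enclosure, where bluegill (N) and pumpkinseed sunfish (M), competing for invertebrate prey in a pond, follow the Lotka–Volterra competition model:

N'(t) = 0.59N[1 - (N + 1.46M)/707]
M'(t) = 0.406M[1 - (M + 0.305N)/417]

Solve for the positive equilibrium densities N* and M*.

Setting both brackets to zero gives the nullclines N + 1.46M = 707 and 0.305N + M = 417.
Substituting M = 417 - 0.305N into the first: N(1 - 1.46·0.305) = 707 - 1.46·417.
So N* = 98.2/0.555 = 177, and then M* = 417 - 0.305·177 = 363.

N* ≈ 177, M* ≈ 363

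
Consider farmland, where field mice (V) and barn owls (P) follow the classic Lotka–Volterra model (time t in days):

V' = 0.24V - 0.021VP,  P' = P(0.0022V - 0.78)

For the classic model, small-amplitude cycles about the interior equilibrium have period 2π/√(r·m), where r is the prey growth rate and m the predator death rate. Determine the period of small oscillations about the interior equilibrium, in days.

Here r = 0.24 and m = 0.78, so r·m = 0.187.
ω = √0.187 = 0.433 per day, hence T = 2π/ω ≈ 14.5 days.

T ≈ 14.5 days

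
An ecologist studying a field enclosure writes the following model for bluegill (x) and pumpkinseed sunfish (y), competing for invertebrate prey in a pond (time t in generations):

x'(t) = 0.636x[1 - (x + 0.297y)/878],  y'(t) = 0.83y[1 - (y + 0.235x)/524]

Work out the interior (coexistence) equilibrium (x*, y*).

Setting both brackets to zero gives the nullclines x + 0.297y = 878 and 0.235x + y = 524.
Substituting y = 524 - 0.235x into the first: x(1 - 0.297·0.235) = 878 - 0.297·524.
So x* = 722/0.93 = 777, and then y* = 524 - 0.235·777 = 342.

x* ≈ 777, y* ≈ 342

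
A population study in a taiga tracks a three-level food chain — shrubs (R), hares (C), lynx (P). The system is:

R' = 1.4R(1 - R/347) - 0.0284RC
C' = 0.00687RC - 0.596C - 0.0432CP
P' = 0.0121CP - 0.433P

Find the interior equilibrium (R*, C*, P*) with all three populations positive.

R* ≈ 95.1, C* ≈ 35.8, P* ≈ 1.33

From dP/dt = 0: 0.0121C* = 0.433, so C* = 35.8.
From dR/dt = 0: 1.4(1 - R*/347) = 0.0284·35.8, giving R* = 347·(1 - 0.726) = 95.1.
From dC/dt = 0: 0.00687·95.1 - 0.596 = 0.0432P*, so P* = 0.0574/0.0432 = 1.33.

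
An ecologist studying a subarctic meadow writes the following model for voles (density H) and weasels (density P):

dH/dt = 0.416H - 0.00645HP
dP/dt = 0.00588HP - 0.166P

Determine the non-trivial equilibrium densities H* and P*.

Set dP/dt = 0 with P > 0: 0.00588H - 0.166 = 0, so H* = 0.166/0.00588 = 28.2.
Set dH/dt = 0 with H > 0: 0.416 - 0.00645P = 0, so P* = 0.416/0.00645 = 64.5.

H* ≈ 28.2, P* ≈ 64.5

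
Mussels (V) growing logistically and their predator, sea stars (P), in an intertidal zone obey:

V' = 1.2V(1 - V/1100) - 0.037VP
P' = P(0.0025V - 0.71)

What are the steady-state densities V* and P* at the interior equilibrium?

V* ≈ 284, P* ≈ 24.1

From dP/dt = 0 with P > 0: 0.0025V* = 0.71, so V* = 284.
Substitute into dV/dt = 0: 1.2(1 - 284/1100) = 0.037P*.
The bracket is 0.742, giving P* = 0.89/0.037 = 24.1.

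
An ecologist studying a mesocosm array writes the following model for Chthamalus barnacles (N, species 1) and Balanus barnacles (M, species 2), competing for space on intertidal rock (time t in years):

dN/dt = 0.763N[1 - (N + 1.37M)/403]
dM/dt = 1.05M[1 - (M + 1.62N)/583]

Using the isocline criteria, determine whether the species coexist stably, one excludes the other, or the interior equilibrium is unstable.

unstable coexistence (outcome depends on initial conditions)

Compare the nullcline intercepts: K1/α12 = 403/1.37 = 294 < K2 = 583; K2/α21 = 583/1.62 = 360 < K1 = 403.
Since both are reversed, neither can invade when rare; the interior point is a saddle.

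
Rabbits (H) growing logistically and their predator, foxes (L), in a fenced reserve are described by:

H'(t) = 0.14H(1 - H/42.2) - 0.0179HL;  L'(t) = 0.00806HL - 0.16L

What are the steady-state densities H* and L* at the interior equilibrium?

From dL/dt = 0 with L > 0: 0.00806H* = 0.16, so H* = 19.9.
Substitute into dH/dt = 0: 0.14(1 - 19.9/42.2) = 0.0179L*.
The bracket is 0.53, giving L* = 0.0741/0.0179 = 4.14.

H* ≈ 19.9, L* ≈ 4.14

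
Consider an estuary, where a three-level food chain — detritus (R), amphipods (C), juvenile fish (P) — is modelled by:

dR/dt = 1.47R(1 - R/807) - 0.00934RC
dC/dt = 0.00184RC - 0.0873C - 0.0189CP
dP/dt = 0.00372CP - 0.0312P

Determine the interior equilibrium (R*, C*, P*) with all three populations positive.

From dP/dt = 0: 0.00372C* = 0.0312, so C* = 8.39.
From dR/dt = 0: 1.47(1 - R*/807) = 0.00934·8.39, giving R* = 807·(1 - 0.0533) = 764.
From dC/dt = 0: 0.00184·764 - 0.0873 = 0.0189P*, so P* = 1.32/0.0189 = 69.8.

R* ≈ 764, C* ≈ 8.39, P* ≈ 69.8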